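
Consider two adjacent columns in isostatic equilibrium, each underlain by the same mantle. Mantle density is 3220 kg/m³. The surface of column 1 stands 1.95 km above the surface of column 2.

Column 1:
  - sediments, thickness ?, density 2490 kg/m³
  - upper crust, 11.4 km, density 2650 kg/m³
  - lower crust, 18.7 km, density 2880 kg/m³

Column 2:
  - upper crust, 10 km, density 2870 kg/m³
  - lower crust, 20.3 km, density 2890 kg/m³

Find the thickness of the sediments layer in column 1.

Take the compensation level at the base of the deeper column (depth z_c below the surface of column 1) and equate Σ ρ_i t_i down to z_c; mantle fills any gap and the z_c terms cancel.
Column 1: x×2490 + 11.4×2650 + 18.7×2880 + (z_c − 30.1 − x)×3220
Column 2: 1.95×0 + 10×2870 + 20.3×2890 + (z_c − 1.95 − 30.3)×3220
The z_c×3220 term appears on both sides and cancels. Collect the known terms of each column as K = Σ(ρt)_known − 3220 × (depth of known layers): K_1 = 84066 − 3220×30.1 = −12856; K_2 = 87367 − 3220×(1.95 + 30.3) = −16478.
Balance: K_1 − x×(3220 − 2490) = K_2, so x = (K_1 − K_2)/(3220 − 2490) = 3622/730 = 4.96 km.

4.96 km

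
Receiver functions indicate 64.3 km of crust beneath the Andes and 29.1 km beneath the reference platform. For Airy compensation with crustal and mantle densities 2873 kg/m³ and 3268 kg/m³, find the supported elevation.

4.25 km

Excess crust Δ = 64.3 km − 29.1 km = 35.2 km, split between elevation h and root r with h + r = Δ.
Airy balance ρ_c h = (ρ_m − ρ_c) r gives r = h ρ_c/(ρ_m − ρ_c), so h (1 + ρ_c/(ρ_m − ρ_c)) = Δ, i.e. h = Δ (ρ_m − ρ_c)/ρ_m.
h = 35.2 km × 395/3268 = 4.25 km.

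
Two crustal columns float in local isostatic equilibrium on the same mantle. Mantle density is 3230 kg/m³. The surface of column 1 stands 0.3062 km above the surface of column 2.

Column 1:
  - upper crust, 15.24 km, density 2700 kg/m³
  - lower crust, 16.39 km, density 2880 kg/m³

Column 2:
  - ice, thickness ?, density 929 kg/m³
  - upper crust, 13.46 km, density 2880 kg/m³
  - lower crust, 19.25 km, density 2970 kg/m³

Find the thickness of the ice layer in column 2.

1.35 km

Take the compensation level at the base of the deeper column (depth z_c below the surface of column 1) and equate Σ ρ_i t_i down to z_c; mantle fills any gap and the z_c terms cancel.
Column 1: 15.24×2700 + 16.39×2880 + (z_c − 31.63)×3230
Column 2: 0.3062×0 + x×929 + 13.46×2880 + 19.25×2970 + (z_c − 0.3062 − 32.71 − x)×3230
The z_c×3230 term appears on both sides and cancels. Collect the known terms of each column as K = Σ(ρt)_known − 3230 × (depth of known layers): K_1 = 88351.2 − 3230×31.63 = −13813.7; K_2 = 95937.3 − 3230×(0.3062 + 32.71) = −10705.026.
Balance: K_1 = K_2 − x×(3230 − 929), so x = (K_2 − K_1)/(3230 − 929) = 3108.67/2301 = 1.35 km.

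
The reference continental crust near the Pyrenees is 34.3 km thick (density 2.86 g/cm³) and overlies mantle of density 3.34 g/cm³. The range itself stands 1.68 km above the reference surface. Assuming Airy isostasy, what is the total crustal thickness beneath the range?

Root depth r = h ρ_c / (ρ_m − ρ_c) = 1.68 km × 2.86 / 0.48 = 10.01 km.
Total thickness = T + h + r = 34.3 km + 1.68 km + 10.01 km = 46 km.

46 km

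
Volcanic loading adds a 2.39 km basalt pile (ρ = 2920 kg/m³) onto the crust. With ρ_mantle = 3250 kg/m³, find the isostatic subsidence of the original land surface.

Subaerial loading: s = t ρ_load / ρ_m.
s = 2.39 km × 2920/3250 = 2.15 km.

2.15 km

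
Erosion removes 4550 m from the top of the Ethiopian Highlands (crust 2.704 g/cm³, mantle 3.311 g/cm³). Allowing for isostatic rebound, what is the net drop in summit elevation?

Rebound u = e ρ_c/ρ_m = 4550 m × 2.704/3.311 = 3716 m.
Net surface drop = e − u = 4550 m − 3716 m = e (ρ_m − ρ_c)/ρ_m = 834 m.

834 m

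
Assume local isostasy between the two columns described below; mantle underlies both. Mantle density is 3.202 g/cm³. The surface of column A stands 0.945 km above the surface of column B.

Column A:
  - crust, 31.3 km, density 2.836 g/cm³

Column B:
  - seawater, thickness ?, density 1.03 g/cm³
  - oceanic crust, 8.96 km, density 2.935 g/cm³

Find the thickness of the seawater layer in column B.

Take the compensation level at the base of the deeper column (depth z_c below the surface of column A) and equate Σ ρ_i t_i down to z_c; mantle fills any gap and the z_c terms cancel.
Column A: 31.3×2.836 + (z_c − 31.3)×3.202
Column B: 0.945×0 + x×1.03 + 8.96×2.935 + (z_c − 0.945 − 8.96 − x)×3.202
The z_c×3.202 term appears on both sides and cancels. Collect the known terms of each column as K = Σ(ρt)_known − 3.202 × (depth of known layers): K_A = 88.7668 − 3.202×31.3 = −11.4558; K_B = 26.2976 − 3.202×(0.945 + 8.96) = −5.41821.
Balance: K_A = K_B − x×(3.202 − 1.03), so x = (K_B − K_A)/(3.202 − 1.03) = 6.03759/2.172 = 2.78 km.

2.78 km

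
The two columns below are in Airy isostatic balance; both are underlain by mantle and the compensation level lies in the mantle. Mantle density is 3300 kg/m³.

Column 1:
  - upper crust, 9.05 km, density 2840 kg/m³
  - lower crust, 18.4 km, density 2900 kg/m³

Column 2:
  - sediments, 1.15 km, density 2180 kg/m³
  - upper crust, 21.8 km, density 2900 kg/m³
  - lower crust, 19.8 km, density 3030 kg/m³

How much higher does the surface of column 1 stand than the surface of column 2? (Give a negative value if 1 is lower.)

−1.16 km

For any compensation level in the mantle, the mantle terms cancel and isostasy reduces to e = (Σt_1 − Σt_2) − (Σ(ρt)_1 − Σ(ρt)_2) / ρ_m.
Σt_1 = 27.45 km; Σt_2 = 42.75 km; Σ(ρt)_1 = 79062; Σ(ρt)_2 = 125721 (in km·kg/m³).
e = (27.45 − 42.75) − (79062 − 125721) / 3300 = −1.16 km.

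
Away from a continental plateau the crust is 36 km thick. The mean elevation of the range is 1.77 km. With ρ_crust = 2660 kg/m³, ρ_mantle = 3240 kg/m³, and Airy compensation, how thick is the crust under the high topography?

Root depth r = h ρ_c / (ρ_m − ρ_c) = 1.77 km × 2660 / 580 = 8.118 km.
Total thickness = T + h + r = 36 km + 1.77 km + 8.118 km = 45.9 km.

45.9 km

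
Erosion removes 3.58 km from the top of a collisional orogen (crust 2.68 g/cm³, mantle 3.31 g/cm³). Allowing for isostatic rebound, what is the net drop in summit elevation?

0.681 km

Rebound u = e ρ_c/ρ_m = 3.58 km × 2.68/3.31 = 2.899 km.
Net surface drop = e − u = 3.58 km − 2.899 km = e (ρ_m − ρ_c)/ρ_m = 0.681 km.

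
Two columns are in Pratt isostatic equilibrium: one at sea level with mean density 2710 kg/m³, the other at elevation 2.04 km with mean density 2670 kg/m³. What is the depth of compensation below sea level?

136 km

ρ_ref D = ρ (D + h) → D (ρ_ref − ρ) = ρ h.
D = ρ h/(ρ_ref − ρ) = 2670 × 2.04 km/(2710 − 2670) = 136 km.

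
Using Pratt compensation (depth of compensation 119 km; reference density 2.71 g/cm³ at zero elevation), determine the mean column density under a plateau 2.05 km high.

Pratt balance: ρ_ref D = ρ (D + h).
ρ = ρ_ref D/(D + h) = 2.71 × 119 km/(119 km + 2.05 km) = 2.66 g/cm³.

2.66 g/cm³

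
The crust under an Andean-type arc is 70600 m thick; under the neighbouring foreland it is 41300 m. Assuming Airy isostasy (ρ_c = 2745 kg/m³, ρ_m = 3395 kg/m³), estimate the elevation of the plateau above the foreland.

5610 m

Excess crust Δ = 70600 m − 41300 m = 29300 m, split between elevation h and root r with h + r = Δ.
Airy balance ρ_c h = (ρ_m − ρ_c) r gives r = h ρ_c/(ρ_m − ρ_c), so h (1 + ρ_c/(ρ_m − ρ_c)) = Δ, i.e. h = Δ (ρ_m − ρ_c)/ρ_m.
h = 29300 m × 650/3395 = 5610 m.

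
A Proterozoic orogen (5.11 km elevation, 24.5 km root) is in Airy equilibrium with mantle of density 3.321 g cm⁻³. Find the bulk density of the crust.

ρ_c h = (ρ_m − ρ_c) r → ρ_c (h + r) = ρ_m r → ρ_c = ρ_m r / (h + r).
ρ_c = 3.321 × 24.5 km / (5.11 km + 24.5 km) = 2.75 g cm⁻³.

2.75 g cm⁻³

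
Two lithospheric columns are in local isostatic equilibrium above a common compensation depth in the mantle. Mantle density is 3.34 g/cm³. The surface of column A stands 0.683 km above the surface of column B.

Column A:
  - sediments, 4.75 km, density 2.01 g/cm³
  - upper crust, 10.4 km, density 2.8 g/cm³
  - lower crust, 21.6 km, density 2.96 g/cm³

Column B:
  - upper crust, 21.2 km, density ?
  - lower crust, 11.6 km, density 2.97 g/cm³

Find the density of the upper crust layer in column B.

2.7 g/cm³

Take the compensation level at the base of the deeper column (depth z_c below the surface of column A) and equate Σ ρ_i t_i down to z_c; mantle fills any gap and the z_c terms cancel.
Column A: 4.75×2.01 + 10.4×2.8 + 21.6×2.96 + (z_c − 36.75)×3.34
Column B: 0.683×0 + 21.2×ρ + 11.6×2.97 + (z_c − 0.683 − 32.8)×3.34
The z_c×3.34 term appears on both sides and cancels. Collect the known terms of each column as K = Σ(ρt)_known − 3.34 × (depth of known layers): K_A = 102.6035 − 3.34×36.75 = −20.1415; K_B = 34.452 − 3.34×(0.683 + 32.8) = −77.38122.
Balance: K_A = K_B + 21.2×ρ, so ρ = (K_A − K_B)/21.2 = 57.2397/21.2 = 2.7 g/cm³.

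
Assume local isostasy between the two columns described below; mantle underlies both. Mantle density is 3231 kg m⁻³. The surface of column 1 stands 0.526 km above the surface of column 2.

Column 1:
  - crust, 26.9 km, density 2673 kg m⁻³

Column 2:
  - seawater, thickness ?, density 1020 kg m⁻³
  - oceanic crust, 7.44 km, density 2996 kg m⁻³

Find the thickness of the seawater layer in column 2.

5.23 km

Take the compensation level at the base of the deeper column (depth z_c below the surface of column 1) and equate Σ ρ_i t_i down to z_c; mantle fills any gap and the z_c terms cancel.
Column 1: 26.9×2673 + (z_c − 26.9)×3231
Column 2: 0.526×0 + x×1020 + 7.44×2996 + (z_c − 0.526 − 7.44 − x)×3231
The z_c×3231 term appears on both sides and cancels. Collect the known terms of each column as K = Σ(ρt)_known − 3231 × (depth of known layers): K_1 = 71903.7 − 3231×26.9 = −15010.2; K_2 = 22290.24 − 3231×(0.526 + 7.44) = −3447.906.
Balance: K_1 = K_2 − x×(3231 − 1020), so x = (K_2 − K_1)/(3231 − 1020) = 11562.3/2211 = 5.23 km.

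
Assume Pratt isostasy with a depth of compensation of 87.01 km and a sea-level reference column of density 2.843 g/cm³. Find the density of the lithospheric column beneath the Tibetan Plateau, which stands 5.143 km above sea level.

Pratt balance: ρ_ref D = ρ (D + h).
ρ = ρ_ref D/(D + h) = 2.843 × 87.01 km/(87.01 km + 5.143 km) = 2.68 g/cm³.

2.68 g/cm³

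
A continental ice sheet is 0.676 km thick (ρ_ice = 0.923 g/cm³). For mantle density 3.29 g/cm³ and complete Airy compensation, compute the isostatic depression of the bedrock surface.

By Archimedes' principle applied to the lithosphere: the ice load ρ_ice t is balanced by mantle displaced below, ρ_m s.
s = t ρ_ice / ρ_m = 0.676 km × 0.923/3.29 = 0.19 km.

0.19 km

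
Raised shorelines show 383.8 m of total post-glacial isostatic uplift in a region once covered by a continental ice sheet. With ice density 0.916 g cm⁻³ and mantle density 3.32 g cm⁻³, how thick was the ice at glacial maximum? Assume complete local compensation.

1390 m

u = t ρ_ice/ρ_m → t = u ρ_m/ρ_ice = 383.8 m × 3.32/0.916 = 1390 m.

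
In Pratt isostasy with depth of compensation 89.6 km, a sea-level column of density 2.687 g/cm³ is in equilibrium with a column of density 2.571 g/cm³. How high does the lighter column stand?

ρ_ref D = ρ (D + h) → h = D (ρ_ref − ρ)/ρ.
h = 89.6 km × (2.687 − 2.571)/2.571 = 4.04 km.

4.04 km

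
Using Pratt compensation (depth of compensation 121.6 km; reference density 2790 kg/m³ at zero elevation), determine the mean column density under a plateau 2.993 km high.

2720 kg/m³

Pratt balance: ρ_ref D = ρ (D + h).
ρ = ρ_ref D/(D + h) = 2790 × 121.6 km/(121.6 km + 2.993 km) = 2720 kg/m³.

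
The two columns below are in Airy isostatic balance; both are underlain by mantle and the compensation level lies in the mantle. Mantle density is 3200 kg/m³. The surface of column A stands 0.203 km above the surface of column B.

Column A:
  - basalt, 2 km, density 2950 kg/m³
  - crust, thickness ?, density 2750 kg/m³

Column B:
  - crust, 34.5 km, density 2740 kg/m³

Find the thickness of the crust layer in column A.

Take the compensation level at the base of the deeper column (depth z_c below the surface of column A) and equate Σ ρ_i t_i down to z_c; mantle fills any gap and the z_c terms cancel.
Column A: 2×2950 + x×2750 + (z_c − 2 − x)×3200
Column B: 0.203×0 + 34.5×2740 + (z_c − 0.203 − 34.5)×3200
The z_c×3200 term appears on both sides and cancels. Collect the known terms of each column as K = Σ(ρt)_known − 3200 × (depth of known layers): K_A = 5900 − 3200×2 = −500; K_B = 94530 − 3200×(0.203 + 34.5) = −16519.6.
Balance: K_A − x×(3200 − 2750) = K_B, so x = (K_A − K_B)/(3200 − 2750) = 16019.6/450 = 35.6 km.

35.6 km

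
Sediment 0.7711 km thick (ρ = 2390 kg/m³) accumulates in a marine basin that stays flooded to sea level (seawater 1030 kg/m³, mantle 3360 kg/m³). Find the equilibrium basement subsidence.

Submarine loading: the sediment displaces seawater, and the subsidence is in turn flooded, so s (ρ_m − ρ_w) = t (ρ_sed − ρ_w).
s = 0.7711 km × (2390 − 1030) / (3360 − 1030) = 0.45 km.

0.45 km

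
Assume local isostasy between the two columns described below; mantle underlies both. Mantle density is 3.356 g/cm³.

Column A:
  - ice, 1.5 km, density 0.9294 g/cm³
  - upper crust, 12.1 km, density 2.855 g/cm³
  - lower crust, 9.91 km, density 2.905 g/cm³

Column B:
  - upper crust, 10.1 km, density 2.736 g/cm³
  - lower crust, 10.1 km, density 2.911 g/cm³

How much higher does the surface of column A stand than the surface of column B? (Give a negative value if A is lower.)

1.02 km

For any compensation level in the mantle, the mantle terms cancel and isostasy reduces to e = (Σt_A − Σt_B) − (Σ(ρt)_A − Σ(ρt)_B) / ρ_m.
Σt_A = 23.51 km; Σt_B = 20.2 km; Σ(ρt)_A = 64.72815; Σ(ρt)_B = 57.0347 (in km·g/cm³).
e = (23.51 − 20.2) − (64.72815 − 57.0347) / 3.356 = 1.02 km.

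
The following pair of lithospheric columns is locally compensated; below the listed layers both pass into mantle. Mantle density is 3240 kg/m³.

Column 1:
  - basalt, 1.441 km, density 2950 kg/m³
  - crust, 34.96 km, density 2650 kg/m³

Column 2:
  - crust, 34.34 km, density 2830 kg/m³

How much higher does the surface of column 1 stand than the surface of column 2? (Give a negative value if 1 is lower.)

2.15 km

For any compensation level in the mantle, the mantle terms cancel and isostasy reduces to e = (Σt_1 − Σt_2) − (Σ(ρt)_1 − Σ(ρt)_2) / ρ_m.
Σt_1 = 36.401 km; Σt_2 = 34.34 km; Σ(ρt)_1 = 96894.95; Σ(ρt)_2 = 97182.2 (in km·kg/m³).
e = (36.401 − 34.34) − (96894.95 − 97182.2) / 3240 = 2.15 km.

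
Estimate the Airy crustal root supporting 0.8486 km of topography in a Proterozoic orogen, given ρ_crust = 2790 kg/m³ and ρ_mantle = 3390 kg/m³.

Equating mass per unit area of the two columns: the weight of the topography is balanced by the buoyancy of the root, ρ_c h = (ρ_m − ρ_c) r.
r = h · ρ_c / (ρ_m − ρ_c) = 0.8486 km × 2790 / (3390 − 2790) = 3.95 km.

3.95 km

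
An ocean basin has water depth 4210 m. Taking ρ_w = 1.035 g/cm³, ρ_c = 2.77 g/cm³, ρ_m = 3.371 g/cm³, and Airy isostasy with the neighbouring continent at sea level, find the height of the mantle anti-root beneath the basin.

In Airy isostatic equilibrium: replacing crust with seawater at the top is compensated by replacing crust with mantle at the base: d (ρ_c − ρ_w) = a (ρ_m − ρ_c).
a = d (ρ_c − ρ_w)/(ρ_m − ρ_c) = 4210 m × 1.735/0.601 = 12200 m.

12200 m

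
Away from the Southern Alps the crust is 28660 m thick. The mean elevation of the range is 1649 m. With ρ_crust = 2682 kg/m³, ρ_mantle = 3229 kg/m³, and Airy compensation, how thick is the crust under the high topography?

Root depth r = h ρ_c / (ρ_m − ρ_c) = 1649 m × 2682 / 547 = 8085 m.
Total thickness = T + h + r = 28660 m + 1649 m + 8085 m = 38400 m.

38400 m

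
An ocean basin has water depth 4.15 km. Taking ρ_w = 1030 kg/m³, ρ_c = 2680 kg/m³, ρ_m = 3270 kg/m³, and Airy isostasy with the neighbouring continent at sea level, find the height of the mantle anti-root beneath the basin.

11.6 km

Equating mass per unit area of the two columns: replacing crust with seawater at the top is compensated by replacing crust with mantle at the base: d (ρ_c − ρ_w) = a (ρ_m − ρ_c).
a = d (ρ_c − ρ_w)/(ρ_m − ρ_c) = 4.15 km × 1650/590 = 11.6 km.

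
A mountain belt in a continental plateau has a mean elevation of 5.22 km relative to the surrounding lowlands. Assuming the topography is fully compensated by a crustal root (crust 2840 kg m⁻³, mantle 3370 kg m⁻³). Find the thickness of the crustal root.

Equating mass per unit area of the two columns: the weight of the topography is balanced by the buoyancy of the root, ρ_c h = (ρ_m − ρ_c) r.
r = h · ρ_c / (ρ_m − ρ_c) = 5.22 km × 2840 / (3370 − 2840) = 28 km.

28 km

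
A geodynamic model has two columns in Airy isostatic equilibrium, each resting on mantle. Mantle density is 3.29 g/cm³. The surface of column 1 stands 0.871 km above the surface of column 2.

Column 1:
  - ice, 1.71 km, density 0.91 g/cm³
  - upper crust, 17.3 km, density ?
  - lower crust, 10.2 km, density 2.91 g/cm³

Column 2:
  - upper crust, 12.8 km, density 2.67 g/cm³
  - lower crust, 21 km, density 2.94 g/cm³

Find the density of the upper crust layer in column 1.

2.7 g/cm³

Take the compensation level at the base of the deeper column (depth z_c below the surface of column 1) and equate Σ ρ_i t_i down to z_c; mantle fills any gap and the z_c terms cancel.
Column 1: 1.71×0.91 + 17.3×ρ + 10.2×2.91 + (z_c − 29.21)×3.29
Column 2: 0.871×0 + 12.8×2.67 + 21×2.94 + (z_c − 0.871 − 33.8)×3.29
The z_c×3.29 term appears on both sides and cancels. Collect the known terms of each column as K = Σ(ρt)_known − 3.29 × (depth of known layers): K_1 = 31.2381 − 3.29×29.21 = −64.8628; K_2 = 95.916 − 3.29×(0.871 + 33.8) = −18.15159.
Balance: K_1 + 17.3×ρ = K_2, so ρ = (K_2 − K_1)/17.3 = 46.7112/17.3 = 2.7 g/cm³.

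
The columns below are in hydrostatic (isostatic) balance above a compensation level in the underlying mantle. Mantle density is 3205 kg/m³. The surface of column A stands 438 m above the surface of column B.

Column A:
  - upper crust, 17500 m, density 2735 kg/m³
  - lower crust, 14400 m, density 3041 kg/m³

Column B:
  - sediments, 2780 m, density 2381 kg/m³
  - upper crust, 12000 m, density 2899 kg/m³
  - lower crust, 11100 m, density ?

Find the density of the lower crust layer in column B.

Take the compensation level at the base of the deeper column (depth z_c below the surface of column A) and equate Σ ρ_i t_i down to z_c; mantle fills any gap and the z_c terms cancel.
Column A: 17500×2735 + 14400×3041 + (z_c − 31900)×3205
Column B: 438×0 + 2780×2381 + 12000×2899 + 11100×ρ + (z_c − 438 − 25880)×3205
The z_c×3205 term appears on both sides and cancels. Collect the known terms of each column as K = Σ(ρt)_known − 3205 × (depth of known layers): K_A = 91652900 − 3205×31900 = −10586600; K_B = 41407180 − 3205×(438 + 25880) = −42942010.
Balance: K_A = K_B + 11100×ρ, so ρ = (K_A − K_B)/11100 = 32355400/11100 = 2910 kg/m³.

2910 kg/m³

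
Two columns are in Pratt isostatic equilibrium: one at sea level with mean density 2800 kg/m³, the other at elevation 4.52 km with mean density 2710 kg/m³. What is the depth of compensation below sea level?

136 km

ρ_ref D = ρ (D + h) → D (ρ_ref − ρ) = ρ h.
D = ρ h/(ρ_ref − ρ) = 2710 × 4.52 km/(2800 − 2710) = 136 km.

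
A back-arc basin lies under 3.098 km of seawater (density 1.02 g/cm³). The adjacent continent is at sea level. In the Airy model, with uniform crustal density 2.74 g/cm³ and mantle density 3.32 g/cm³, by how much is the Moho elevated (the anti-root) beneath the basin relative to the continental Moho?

9.19 km

By Archimedes' principle applied to the lithosphere: replacing crust with seawater at the top is compensated by replacing crust with mantle at the base: d (ρ_c − ρ_w) = a (ρ_m − ρ_c).
a = d (ρ_c − ρ_w)/(ρ_m − ρ_c) = 3.098 km × 1.72/0.58 = 9.19 km.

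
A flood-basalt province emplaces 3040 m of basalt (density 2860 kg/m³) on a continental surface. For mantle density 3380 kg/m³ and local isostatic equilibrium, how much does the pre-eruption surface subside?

Subaerial loading: s = t ρ_load / ρ_m.
s = 3040 m × 2860/3380 = 2570 m.

2570 m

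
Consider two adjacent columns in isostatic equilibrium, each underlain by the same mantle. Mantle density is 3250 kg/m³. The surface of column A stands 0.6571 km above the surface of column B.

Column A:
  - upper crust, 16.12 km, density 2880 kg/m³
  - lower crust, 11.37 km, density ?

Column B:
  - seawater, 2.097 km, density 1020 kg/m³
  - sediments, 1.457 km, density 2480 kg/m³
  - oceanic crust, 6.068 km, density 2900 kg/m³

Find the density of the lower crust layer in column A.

Take the compensation level at the base of the deeper column (depth z_c below the surface of column A) and equate Σ ρ_i t_i down to z_c; mantle fills any gap and the z_c terms cancel.
Column A: 16.12×2880 + 11.37×ρ + (z_c − 27.49)×3250
Column B: 0.6571×0 + 2.097×1020 + 1.457×2480 + 6.068×2900 + (z_c − 0.6571 − 9.622)×3250
The z_c×3250 term appears on both sides and cancels. Collect the known terms of each column as K = Σ(ρt)_known − 3250 × (depth of known layers): K_A = 46425.6 − 3250×27.49 = −42916.9; K_B = 23349.5 − 3250×(0.6571 + 9.622) = −10057.575.
Balance: K_A + 11.37×ρ = K_B, so ρ = (K_B − K_A)/11.37 = 32859.3/11.37 = 2890 kg/m³.

2890 kg/m³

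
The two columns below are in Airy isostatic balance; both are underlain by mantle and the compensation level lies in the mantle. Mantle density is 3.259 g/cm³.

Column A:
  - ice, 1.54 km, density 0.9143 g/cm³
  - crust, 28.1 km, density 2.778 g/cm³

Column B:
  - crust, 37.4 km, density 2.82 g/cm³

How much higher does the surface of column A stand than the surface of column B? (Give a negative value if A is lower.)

0.217 km

For any compensation level in the mantle, the mantle terms cancel and isostasy reduces to e = (Σt_A − Σt_B) − (Σ(ρt)_A − Σ(ρt)_B) / ρ_m.
Σt_A = 29.64 km; Σt_B = 37.4 km; Σ(ρt)_A = 79.469822; Σ(ρt)_B = 105.468 (in km·g/cm³).
e = (29.64 − 37.4) − (79.469822 − 105.468) / 3.259 = 0.217 km.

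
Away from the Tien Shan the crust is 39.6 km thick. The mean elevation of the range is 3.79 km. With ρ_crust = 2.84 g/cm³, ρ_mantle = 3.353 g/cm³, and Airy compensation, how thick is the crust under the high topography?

64.4 km

Root depth r = h ρ_c / (ρ_m − ρ_c) = 3.79 km × 2.84 / 0.513 = 20.98 km.
Total thickness = T + h + r = 39.6 km + 3.79 km + 20.98 km = 64.4 km.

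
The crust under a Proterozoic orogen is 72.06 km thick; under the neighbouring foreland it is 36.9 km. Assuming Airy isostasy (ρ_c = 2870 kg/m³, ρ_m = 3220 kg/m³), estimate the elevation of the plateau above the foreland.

Excess crust Δ = 72.06 km − 36.9 km = 35.16 km, split between elevation h and root r with h + r = Δ.
Airy balance ρ_c h = (ρ_m − ρ_c) r gives r = h ρ_c/(ρ_m − ρ_c), so h (1 + ρ_c/(ρ_m − ρ_c)) = Δ, i.e. h = Δ (ρ_m − ρ_c)/ρ_m.
h = 35.16 km × 350/3220 = 3.82 km.

3.82 km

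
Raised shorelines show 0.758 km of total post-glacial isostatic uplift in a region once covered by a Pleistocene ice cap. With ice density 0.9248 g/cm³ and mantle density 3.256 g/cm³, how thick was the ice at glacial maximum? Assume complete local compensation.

u = t ρ_ice/ρ_m → t = u ρ_m/ρ_ice = 0.758 km × 3.256/0.9248 = 2.67 km.

2.67 km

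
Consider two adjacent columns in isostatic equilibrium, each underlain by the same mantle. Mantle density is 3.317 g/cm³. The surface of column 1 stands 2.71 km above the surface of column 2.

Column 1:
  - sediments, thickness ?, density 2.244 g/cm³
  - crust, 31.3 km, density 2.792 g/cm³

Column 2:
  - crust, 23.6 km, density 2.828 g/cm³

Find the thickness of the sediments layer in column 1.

3.82 km

Take the compensation level at the base of the deeper column (depth z_c below the surface of column 1) and equate Σ ρ_i t_i down to z_c; mantle fills any gap and the z_c terms cancel.
Column 1: x×2.244 + 31.3×2.792 + (z_c − 31.3 − x)×3.317
Column 2: 2.71×0 + 23.6×2.828 + (z_c − 2.71 − 23.6)×3.317
The z_c×3.317 term appears on both sides and cancels. Collect the known terms of each column as K = Σ(ρt)_known − 3.317 × (depth of known layers): K_1 = 87.3896 − 3.317×31.3 = −16.4325; K_2 = 66.7408 − 3.317×(2.71 + 23.6) = −20.52947.
Balance: K_1 − x×(3.317 − 2.244) = K_2, so x = (K_1 − K_2)/(3.317 − 2.244) = 4.09697/1.073 = 3.82 km.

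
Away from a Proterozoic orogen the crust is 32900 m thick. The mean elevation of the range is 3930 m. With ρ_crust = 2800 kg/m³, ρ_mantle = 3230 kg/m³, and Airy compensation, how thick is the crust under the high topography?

62400 m

Root depth r = h ρ_c / (ρ_m − ρ_c) = 3930 m × 2800 / 430 = 25590 m.
Total thickness = T + h + r = 32900 m + 3930 m + 25590 m = 62400 m.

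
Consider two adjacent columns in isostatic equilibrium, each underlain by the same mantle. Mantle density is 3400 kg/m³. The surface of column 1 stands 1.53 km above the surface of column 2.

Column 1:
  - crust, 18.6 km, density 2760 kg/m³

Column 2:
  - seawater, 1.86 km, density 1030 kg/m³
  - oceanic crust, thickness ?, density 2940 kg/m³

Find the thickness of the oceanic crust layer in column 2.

4.99 km

Take the compensation level at the base of the deeper column (depth z_c below the surface of column 1) and equate Σ ρ_i t_i down to z_c; mantle fills any gap and the z_c terms cancel.
Column 1: 18.6×2760 + (z_c − 18.6)×3400
Column 2: 1.53×0 + 1.86×1030 + x×2940 + (z_c − 1.53 − 1.86 − x)×3400
The z_c×3400 term appears on both sides and cancels. Collect the known terms of each column as K = Σ(ρt)_known − 3400 × (depth of known layers): K_1 = 51336 − 3400×18.6 = −11904; K_2 = 1915.8 − 3400×(1.53 + 1.86) = −9610.2.
Balance: K_1 = K_2 − x×(3400 − 2940), so x = (K_2 − K_1)/(3400 − 2940) = 2293.8/460 = 4.99 km.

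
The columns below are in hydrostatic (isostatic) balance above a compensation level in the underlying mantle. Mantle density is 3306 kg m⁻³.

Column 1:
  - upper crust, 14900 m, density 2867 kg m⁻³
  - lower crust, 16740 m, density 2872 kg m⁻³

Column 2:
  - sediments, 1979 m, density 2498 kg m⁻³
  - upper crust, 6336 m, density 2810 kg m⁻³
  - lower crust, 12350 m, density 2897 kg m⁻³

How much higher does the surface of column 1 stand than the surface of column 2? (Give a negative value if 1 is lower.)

1210 m

For any compensation level in the mantle, the mantle terms cancel and isostasy reduces to e = (Σt_1 − Σt_2) − (Σ(ρt)_1 − Σ(ρt)_2) / ρ_m.
Σt_1 = 31640 m; Σt_2 = 20665 m; Σ(ρt)_1 = 90795580; Σ(ρt)_2 = 58525652 (in m·kg m⁻³).
e = (31640 − 20665) − (90795580 − 58525652) / 3306 = 1210 m.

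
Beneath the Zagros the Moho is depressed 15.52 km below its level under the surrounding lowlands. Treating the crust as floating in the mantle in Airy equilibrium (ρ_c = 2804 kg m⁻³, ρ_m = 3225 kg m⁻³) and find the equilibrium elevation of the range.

2.33 km

Isostatic balance requires: ρ_c h = (ρ_m − ρ_c) r.
h = r (ρ_m − ρ_c) / ρ_c = 15.52 km × (3225 − 2804) / 2804 = 2.33 km.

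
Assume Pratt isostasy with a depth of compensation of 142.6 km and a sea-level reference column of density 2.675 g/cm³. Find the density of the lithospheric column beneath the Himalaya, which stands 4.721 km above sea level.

Pratt balance: ρ_ref D = ρ (D + h).
ρ = ρ_ref D/(D + h) = 2.675 × 142.6 km/(142.6 km + 4.721 km) = 2.59 g/cm³.

2.59 g/cm³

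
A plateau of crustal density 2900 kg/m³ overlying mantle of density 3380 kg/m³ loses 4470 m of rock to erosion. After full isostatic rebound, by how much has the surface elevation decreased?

Rebound u = e ρ_c/ρ_m = 4470 m × 2900/3380 = 3835 m.
Net surface drop = e − u = 4470 m − 3835 m = e (ρ_m − ρ_c)/ρ_m = 635 m.

635 m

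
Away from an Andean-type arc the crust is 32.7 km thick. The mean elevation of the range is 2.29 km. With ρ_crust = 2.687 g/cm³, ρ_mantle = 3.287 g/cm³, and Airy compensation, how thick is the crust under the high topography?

Root depth r = h ρ_c / (ρ_m − ρ_c) = 2.29 km × 2.687 / 0.6 = 10.26 km.
Total thickness = T + h + r = 32.7 km + 2.29 km + 10.26 km = 45.2 km.

45.2 km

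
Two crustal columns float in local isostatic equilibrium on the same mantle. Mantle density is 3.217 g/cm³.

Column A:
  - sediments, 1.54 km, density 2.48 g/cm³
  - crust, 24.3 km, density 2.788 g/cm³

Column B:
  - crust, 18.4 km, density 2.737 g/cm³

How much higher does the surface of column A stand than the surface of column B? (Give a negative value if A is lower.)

0.848 km

For any compensation level in the mantle, the mantle terms cancel and isostasy reduces to e = (Σt_A − Σt_B) − (Σ(ρt)_A − Σ(ρt)_B) / ρ_m.
Σt_A = 25.84 km; Σt_B = 18.4 km; Σ(ρt)_A = 71.5676; Σ(ρt)_B = 50.3608 (in km·g/cm³).
e = (25.84 − 18.4) − (71.5676 − 50.3608) / 3.217 = 0.848 km.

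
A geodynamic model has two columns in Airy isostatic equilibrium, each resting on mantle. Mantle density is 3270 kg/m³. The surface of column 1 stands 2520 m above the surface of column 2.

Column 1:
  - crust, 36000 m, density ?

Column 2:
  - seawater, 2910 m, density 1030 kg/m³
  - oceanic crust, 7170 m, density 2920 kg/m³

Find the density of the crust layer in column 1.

Take the compensation level at the base of the deeper column (depth z_c below the surface of column 1) and equate Σ ρ_i t_i down to z_c; mantle fills any gap and the z_c terms cancel.
Column 1: 36000×ρ + (z_c − 36000)×3270
Column 2: 2520×0 + 2910×1030 + 7170×2920 + (z_c − 2520 − 10080)×3270
The z_c×3270 term appears on both sides and cancels. Collect the known terms of each column as K = Σ(ρt)_known − 3270 × (depth of known layers): K_1 = 0 − 3270×36000 = −117720000; K_2 = 23933700 − 3270×(2520 + 10080) = −17268300.
Balance: K_1 + 36000×ρ = K_2, so ρ = (K_2 − K_1)/36000 = 100452000/36000 = 2790 kg/m³.

2790 kg/m³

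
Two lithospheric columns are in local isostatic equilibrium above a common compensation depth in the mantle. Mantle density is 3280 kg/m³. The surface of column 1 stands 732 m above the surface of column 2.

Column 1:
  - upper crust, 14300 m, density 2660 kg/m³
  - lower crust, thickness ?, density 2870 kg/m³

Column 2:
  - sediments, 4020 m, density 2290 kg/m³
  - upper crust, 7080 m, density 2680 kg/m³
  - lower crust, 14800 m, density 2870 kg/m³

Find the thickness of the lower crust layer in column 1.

Take the compensation level at the base of the deeper column (depth z_c below the surface of column 1) and equate Σ ρ_i t_i down to z_c; mantle fills any gap and the z_c terms cancel.
Column 1: 14300×2660 + x×2870 + (z_c − 14300 − x)×3280
Column 2: 732×0 + 4020×2290 + 7080×2680 + 14800×2870 + (z_c − 732 − 25900)×3280
The z_c×3280 term appears on both sides and cancels. Collect the known terms of each column as K = Σ(ρt)_known − 3280 × (depth of known layers): K_1 = 38038000 − 3280×14300 = −8866000; K_2 = 70656200 − 3280×(732 + 25900) = −16696760.
Balance: K_1 − x×(3280 − 2870) = K_2, so x = (K_1 − K_2)/(3280 − 2870) = 7830760/410 = 19100 m.

19100 m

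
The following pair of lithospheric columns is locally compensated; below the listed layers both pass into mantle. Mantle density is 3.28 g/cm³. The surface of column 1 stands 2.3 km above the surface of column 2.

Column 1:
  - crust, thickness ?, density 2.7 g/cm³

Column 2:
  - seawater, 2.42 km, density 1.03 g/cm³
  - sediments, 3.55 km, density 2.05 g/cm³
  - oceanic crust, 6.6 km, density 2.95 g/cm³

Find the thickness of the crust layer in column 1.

33.7 km

Take the compensation level at the base of the deeper column (depth z_c below the surface of column 1) and equate Σ ρ_i t_i down to z_c; mantle fills any gap and the z_c terms cancel.
Column 1: x×2.7 + (z_c − 0 − x)×3.28
Column 2: 2.3×0 + 2.42×1.03 + 3.55×2.05 + 6.6×2.95 + (z_c − 2.3 − 12.57)×3.28
The z_c×3.28 term appears on both sides and cancels. Collect the known terms of each column as K = Σ(ρt)_known − 3.28 × (depth of known layers): K_1 = 0 − 3.28×0 = 0; K_2 = 29.2401 − 3.28×(2.3 + 12.57) = −19.5335.
Balance: K_1 − x×(3.28 − 2.7) = K_2, so x = (K_1 − K_2)/(3.28 − 2.7) = 19.5335/0.58 = 33.7 km.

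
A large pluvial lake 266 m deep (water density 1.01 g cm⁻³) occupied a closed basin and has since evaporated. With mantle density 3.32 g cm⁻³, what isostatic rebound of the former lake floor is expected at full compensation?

u = d ρ_w/ρ_m = 266 m × 1.01/3.32 = 80.9 m.

80.9 m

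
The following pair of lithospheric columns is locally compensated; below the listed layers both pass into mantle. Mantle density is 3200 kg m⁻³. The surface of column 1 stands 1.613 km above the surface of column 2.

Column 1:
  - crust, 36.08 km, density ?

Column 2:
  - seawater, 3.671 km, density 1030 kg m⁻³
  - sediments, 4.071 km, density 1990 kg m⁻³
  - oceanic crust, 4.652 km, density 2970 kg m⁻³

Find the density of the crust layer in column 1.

Take the compensation level at the base of the deeper column (depth z_c below the surface of column 1) and equate Σ ρ_i t_i down to z_c; mantle fills any gap and the z_c terms cancel.
Column 1: 36.08×ρ + (z_c − 36.08)×3200
Column 2: 1.613×0 + 3.671×1030 + 4.071×1990 + 4.652×2970 + (z_c − 1.613 − 12.394)×3200
The z_c×3200 term appears on both sides and cancels. Collect the known terms of each column as K = Σ(ρt)_known − 3200 × (depth of known layers): K_1 = 0 − 3200×36.08 = −115456; K_2 = 25698.86 − 3200×(1.613 + 12.394) = −19123.54.
Balance: K_1 + 36.08×ρ = K_2, so ρ = (K_2 − K_1)/36.08 = 96332.5/36.08 = 2670 kg m⁻³.

2670 kg m⁻³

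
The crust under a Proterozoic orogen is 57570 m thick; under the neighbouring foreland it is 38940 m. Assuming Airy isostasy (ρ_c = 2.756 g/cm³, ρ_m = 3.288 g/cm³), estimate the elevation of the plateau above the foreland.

Excess crust Δ = 57570 m − 38940 m = 18630 m, split between elevation h and root r with h + r = Δ.
Airy balance ρ_c h = (ρ_m − ρ_c) r gives r = h ρ_c/(ρ_m − ρ_c), so h (1 + ρ_c/(ρ_m − ρ_c)) = Δ, i.e. h = Δ (ρ_m − ρ_c)/ρ_m.
h = 18630 m × 0.532/3.288 = 3010 m.

3010 m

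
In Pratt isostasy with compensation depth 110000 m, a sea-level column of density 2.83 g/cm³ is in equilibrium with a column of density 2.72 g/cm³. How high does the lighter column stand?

4450 m

ρ_ref D = ρ (D + h) → h = D (ρ_ref − ρ)/ρ.
h = 110000 m × (2.83 − 2.72)/2.72 = 4450 m.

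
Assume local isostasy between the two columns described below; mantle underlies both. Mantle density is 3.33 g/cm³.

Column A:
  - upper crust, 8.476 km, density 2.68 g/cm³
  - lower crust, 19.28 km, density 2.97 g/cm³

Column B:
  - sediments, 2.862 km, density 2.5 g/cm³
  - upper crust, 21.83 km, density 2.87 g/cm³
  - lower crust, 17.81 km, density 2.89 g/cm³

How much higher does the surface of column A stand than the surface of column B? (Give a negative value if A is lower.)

−2.34 km

For any compensation level in the mantle, the mantle terms cancel and isostasy reduces to e = (Σt_A − Σt_B) − (Σ(ρt)_A − Σ(ρt)_B) / ρ_m.
Σt_A = 27.756 km; Σt_B = 42.502 km; Σ(ρt)_A = 79.97728; Σ(ρt)_B = 121.278 (in km·g/cm³).
e = (27.756 − 42.502) − (79.97728 − 121.278) / 3.33 = −2.34 km.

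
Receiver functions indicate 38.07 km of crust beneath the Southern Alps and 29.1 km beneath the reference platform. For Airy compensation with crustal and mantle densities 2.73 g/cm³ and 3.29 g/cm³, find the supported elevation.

Excess crust Δ = 38.07 km − 29.1 km = 8.97 km, split between elevation h and root r with h + r = Δ.
Airy balance ρ_c h = (ρ_m − ρ_c) r gives r = h ρ_c/(ρ_m − ρ_c), so h (1 + ρ_c/(ρ_m − ρ_c)) = Δ, i.e. h = Δ (ρ_m − ρ_c)/ρ_m.
h = 8.97 km × 0.56/3.29 = 1.53 km.

1.53 km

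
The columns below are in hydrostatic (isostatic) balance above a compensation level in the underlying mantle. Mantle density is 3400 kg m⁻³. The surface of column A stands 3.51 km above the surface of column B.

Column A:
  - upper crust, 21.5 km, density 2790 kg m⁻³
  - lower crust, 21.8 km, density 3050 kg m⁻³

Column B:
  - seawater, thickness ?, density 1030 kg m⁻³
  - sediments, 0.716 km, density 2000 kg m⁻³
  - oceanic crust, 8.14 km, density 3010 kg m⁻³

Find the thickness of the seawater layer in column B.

Take the compensation level at the base of the deeper column (depth z_c below the surface of column A) and equate Σ ρ_i t_i down to z_c; mantle fills any gap and the z_c terms cancel.
Column A: 21.5×2790 + 21.8×3050 + (z_c − 43.3)×3400
Column B: 3.51×0 + x×1030 + 0.716×2000 + 8.14×3010 + (z_c − 3.51 − 8.856 − x)×3400
The z_c×3400 term appears on both sides and cancels. Collect the known terms of each column as K = Σ(ρt)_known − 3400 × (depth of known layers): K_A = 126475 − 3400×43.3 = −20745; K_B = 25933.4 − 3400×(3.51 + 8.856) = −16111.
Balance: K_A = K_B − x×(3400 − 1030), so x = (K_B − K_A)/(3400 − 1030) = 4634/2370 = 1.96 km.

1.96 km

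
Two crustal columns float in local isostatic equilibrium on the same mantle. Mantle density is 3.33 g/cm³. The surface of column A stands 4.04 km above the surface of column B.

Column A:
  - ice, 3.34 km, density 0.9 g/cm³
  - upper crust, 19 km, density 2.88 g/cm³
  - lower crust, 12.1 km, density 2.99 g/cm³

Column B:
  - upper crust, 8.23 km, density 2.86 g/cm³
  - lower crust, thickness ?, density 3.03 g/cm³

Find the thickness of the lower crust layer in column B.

Take the compensation level at the base of the deeper column (depth z_c below the surface of column A) and equate Σ ρ_i t_i down to z_c; mantle fills any gap and the z_c terms cancel.
Column A: 3.34×0.9 + 19×2.88 + 12.1×2.99 + (z_c − 34.44)×3.33
Column B: 4.04×0 + 8.23×2.86 + x×3.03 + (z_c − 4.04 − 8.23 − x)×3.33
The z_c×3.33 term appears on both sides and cancels. Collect the known terms of each column as K = Σ(ρt)_known − 3.33 × (depth of known layers): K_A = 93.905 − 3.33×34.44 = −20.7802; K_B = 23.5378 − 3.33×(4.04 + 8.23) = −17.3213.
Balance: K_A = K_B − x×(3.33 − 3.03), so x = (K_B − K_A)/(3.33 − 3.03) = 3.4589/0.3 = 11.5 km.

11.5 km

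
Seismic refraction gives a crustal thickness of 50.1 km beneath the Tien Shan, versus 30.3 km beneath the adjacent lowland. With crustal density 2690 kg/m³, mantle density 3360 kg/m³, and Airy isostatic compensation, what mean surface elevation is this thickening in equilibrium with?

Excess crust Δ = 50.1 km − 30.3 km = 19.8 km, split between elevation h and root r with h + r = Δ.
Airy balance ρ_c h = (ρ_m − ρ_c) r gives r = h ρ_c/(ρ_m − ρ_c), so h (1 + ρ_c/(ρ_m − ρ_c)) = Δ, i.e. h = Δ (ρ_m − ρ_c)/ρ_m.
h = 19.8 km × 670/3360 = 3.95 km.

3.95 km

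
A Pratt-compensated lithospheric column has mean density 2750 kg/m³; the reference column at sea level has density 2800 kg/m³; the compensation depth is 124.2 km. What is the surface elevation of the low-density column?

2.26 km

ρ_ref D = ρ (D + h) → h = D (ρ_ref − ρ)/ρ.
h = 124.2 km × (2800 − 2750)/2750 = 2.26 km.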